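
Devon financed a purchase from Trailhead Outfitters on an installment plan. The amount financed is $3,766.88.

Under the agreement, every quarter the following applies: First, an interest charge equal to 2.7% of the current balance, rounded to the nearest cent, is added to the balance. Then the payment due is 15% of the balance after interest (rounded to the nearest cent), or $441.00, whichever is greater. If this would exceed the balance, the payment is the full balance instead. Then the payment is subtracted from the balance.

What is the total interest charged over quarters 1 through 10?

Quarter 1: opening $3,766.88; interest $101.71 → $3,868.59; payment $580.29; balance $3,288.30
Quarter 2: opening $3,288.30; interest $88.78 → $3,377.08; payment $506.56; balance $2,870.52
Quarter 3: opening $2,870.52; interest $77.50 → $2,948.02; payment $442.20; balance $2,505.82
Quarter 4: opening $2,505.82; interest $67.66 → $2,573.48; payment $441.00; balance $2,132.48
Quarter 5: opening $2,132.48; interest $57.58 → $2,190.06; payment $441.00; balance $1,749.06
Quarter 6: opening $1,749.06; interest $47.22 → $1,796.28; payment $441.00; balance $1,355.28
Quarter 7: opening $1,355.28; interest $36.59 → $1,391.87; payment $441.00; balance $950.87
Quarter 8: opening $950.87; interest $25.67 → $976.54; payment $441.00; balance $535.54
Quarter 9: opening $535.54; interest $14.46 → $550.00; payment $441.00; balance $109.00
Quarter 10: opening $109.00; interest $2.94 → $111.94; payment $111.94; balance $0.00
Total interest: $101.71 + $88.78 + $77.50 + $67.66 + $57.58 + $47.22 + $36.59 + $25.67 + $14.46 + $2.94 = $520.11

$520.11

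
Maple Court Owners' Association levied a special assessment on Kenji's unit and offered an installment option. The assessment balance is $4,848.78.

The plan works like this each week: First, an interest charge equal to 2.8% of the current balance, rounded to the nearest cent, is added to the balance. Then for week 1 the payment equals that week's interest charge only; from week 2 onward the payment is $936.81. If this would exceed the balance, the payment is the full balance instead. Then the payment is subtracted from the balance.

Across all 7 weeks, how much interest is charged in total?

$601.11

Week 1: opening $4,848.78; interest $135.77 → $4,984.55; payment $135.77; balance $4,848.78
Week 2: opening $4,848.78; interest $135.77 → $4,984.55; payment $936.81; balance $4,047.74
Week 3: opening $4,047.74; interest $113.34 → $4,161.08; payment $936.81; balance $3,224.27
Week 4: opening $3,224.27; interest $90.28 → $3,314.55; payment $936.81; balance $2,377.74
Week 5: opening $2,377.74; interest $66.58 → $2,444.32; payment $936.81; balance $1,507.51
Week 6: opening $1,507.51; interest $42.21 → $1,549.72; payment $936.81; balance $612.91
Week 7: opening $612.91; interest $17.16 → $630.07; payment $630.07; balance $0.00
Total interest: $135.77 + $135.77 + $113.34 + $90.28 + $66.58 + $42.21 + $17.16 = $601.11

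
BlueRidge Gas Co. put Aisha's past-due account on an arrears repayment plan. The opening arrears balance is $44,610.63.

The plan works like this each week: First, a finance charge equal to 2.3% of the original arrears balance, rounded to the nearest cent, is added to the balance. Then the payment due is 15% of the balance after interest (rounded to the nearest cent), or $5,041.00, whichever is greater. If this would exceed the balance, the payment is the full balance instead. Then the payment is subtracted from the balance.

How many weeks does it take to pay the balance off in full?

# | Opening | Interest | Payment | End bal
1 | $44,610.63 | $1,026.04 | $6,845.50 | $38,791.17
2 | $38,791.17 | $1,026.04 | $5,972.58 | $33,844.63
3 | $33,844.63 | $1,026.04 | $5,230.60 | $29,640.07
4 | $29,640.07 | $1,026.04 | $5,041.00 | $25,625.11
5 | $25,625.11 | $1,026.04 | $5,041.00 | $21,610.15
6 | $21,610.15 | $1,026.04 | $5,041.00 | $17,595.19
7 | $17,595.19 | $1,026.04 | $5,041.00 | $13,580.23
8 | $13,580.23 | $1,026.04 | $5,041.00 | $9,565.27
9 | $9,565.27 | $1,026.04 | $5,041.00 | $5,550.31
10 | $5,550.31 | $1,026.04 | $5,041.00 | $1,535.35
11 | $1,535.35 | $1,026.04 | $2,561.39 | $0.00
Balance reaches $0.00 in week 11.

11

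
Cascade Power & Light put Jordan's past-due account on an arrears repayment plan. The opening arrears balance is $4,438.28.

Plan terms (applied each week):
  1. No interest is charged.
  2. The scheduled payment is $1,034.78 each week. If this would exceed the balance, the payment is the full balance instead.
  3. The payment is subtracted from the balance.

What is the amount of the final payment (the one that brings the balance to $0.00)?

# | Opening | Payment | End bal
1 | $4,438.28 | $1,034.78 | $3,403.50
2 | $3,403.50 | $1,034.78 | $2,368.72
3 | $2,368.72 | $1,034.78 | $1,333.94
4 | $1,333.94 | $1,034.78 | $299.16
5 | $299.16 | $299.16 | $0.00

$299.16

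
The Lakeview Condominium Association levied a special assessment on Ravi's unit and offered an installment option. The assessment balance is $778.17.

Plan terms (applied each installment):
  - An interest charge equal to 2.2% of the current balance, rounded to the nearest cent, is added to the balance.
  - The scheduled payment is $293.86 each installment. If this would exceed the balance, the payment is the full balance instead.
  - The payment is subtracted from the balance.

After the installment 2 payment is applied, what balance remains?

Installment 1: $778.17 +$17.12 interest = $795.29; pay $293.86 → $501.43
Installment 2: $501.43 +$11.03 interest = $512.46; pay $293.86 → $218.60

$218.60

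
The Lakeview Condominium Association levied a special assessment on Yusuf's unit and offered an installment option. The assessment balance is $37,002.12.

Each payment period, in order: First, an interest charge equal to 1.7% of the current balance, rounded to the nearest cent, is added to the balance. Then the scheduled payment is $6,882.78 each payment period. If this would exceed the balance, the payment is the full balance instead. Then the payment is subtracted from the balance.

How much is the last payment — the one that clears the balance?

$4,731.11

Payment period 1: opening $37,002.12; interest $629.04 → $37,631.16; payment $6,882.78; balance $30,748.38
Payment period 2: opening $30,748.38; interest $522.72 → $31,271.10; payment $6,882.78; balance $24,388.32
Payment period 3: opening $24,388.32; interest $414.60 → $24,802.92; payment $6,882.78; balance $17,920.14
Payment period 4: opening $17,920.14; interest $304.64 → $18,224.78; payment $6,882.78; balance $11,342.00
Payment period 5: opening $11,342.00; interest $192.81 → $11,534.81; payment $6,882.78; balance $4,652.03
Payment period 6: opening $4,652.03; interest $79.08 → $4,731.11; payment $4,731.11; balance $0.00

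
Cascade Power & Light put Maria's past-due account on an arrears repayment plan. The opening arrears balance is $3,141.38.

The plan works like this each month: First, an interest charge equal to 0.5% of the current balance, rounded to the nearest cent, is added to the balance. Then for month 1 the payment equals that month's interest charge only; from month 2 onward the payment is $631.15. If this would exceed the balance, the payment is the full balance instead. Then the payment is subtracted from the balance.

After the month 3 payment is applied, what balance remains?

# | Opening | Interest | Payment | End bal
1 | $3,141.38 | $15.71 | $15.71 | $3,141.38
2 | $3,141.38 | $15.71 | $631.15 | $2,525.94
3 | $2,525.94 | $12.63 | $631.15 | $1,907.42

$1,907.42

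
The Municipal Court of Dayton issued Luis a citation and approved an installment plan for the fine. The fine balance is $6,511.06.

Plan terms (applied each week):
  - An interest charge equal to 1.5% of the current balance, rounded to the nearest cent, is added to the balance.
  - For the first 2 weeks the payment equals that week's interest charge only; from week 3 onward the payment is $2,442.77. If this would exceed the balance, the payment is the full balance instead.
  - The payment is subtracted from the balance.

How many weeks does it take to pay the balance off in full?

Week 1: $6,511.06 +$97.67 interest = $6,608.73; pay $97.67 → $6,511.06
Week 2: $6,511.06 +$97.67 interest = $6,608.73; pay $97.67 → $6,511.06
Week 3: $6,511.06 +$97.67 interest = $6,608.73; pay $2,442.77 → $4,165.96
Week 4: $4,165.96 +$62.49 interest = $4,228.45; pay $2,442.77 → $1,785.68
Week 5: $1,785.68 +$26.79 interest = $1,812.47; pay $1,812.47 → $0.00
Balance reaches $0.00 in week 5.

5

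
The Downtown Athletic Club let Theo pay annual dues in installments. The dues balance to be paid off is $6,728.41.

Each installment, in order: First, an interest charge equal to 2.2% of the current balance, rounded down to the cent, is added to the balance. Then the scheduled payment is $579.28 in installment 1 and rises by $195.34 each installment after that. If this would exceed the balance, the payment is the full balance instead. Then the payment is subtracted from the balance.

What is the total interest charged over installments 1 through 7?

# | Opening | Interest | Payment | End bal
1 | $6,728.41 | $148.02 | $579.28 | $6,297.15
2 | $6,297.15 | $138.53 | $774.62 | $5,661.06
3 | $5,661.06 | $124.54 | $969.96 | $4,815.64
4 | $4,815.64 | $105.94 | $1,165.30 | $3,756.28
5 | $3,756.28 | $82.63 | $1,360.64 | $2,478.27
6 | $2,478.27 | $54.52 | $1,555.98 | $976.81
7 | $976.81 | $21.48 | $998.29 | $0.00
Total interest: $148.02 + $138.53 + $124.54 + $105.94 + $82.63 + $54.52 + $21.48 = $675.66

$675.66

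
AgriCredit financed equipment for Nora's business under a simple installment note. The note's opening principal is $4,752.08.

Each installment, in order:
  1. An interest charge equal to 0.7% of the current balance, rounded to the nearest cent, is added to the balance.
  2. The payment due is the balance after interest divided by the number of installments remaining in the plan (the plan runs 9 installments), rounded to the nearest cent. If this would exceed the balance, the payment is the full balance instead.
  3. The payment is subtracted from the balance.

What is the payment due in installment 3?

# | Opening | Interest | Payment | End bal
1 | $4,752.08 | $33.26 | $531.70 | $4,253.64
2 | $4,253.64 | $29.78 | $535.43 | $3,747.99
3 | $3,747.99 | $26.24 | $539.18 | $3,235.05

$539.18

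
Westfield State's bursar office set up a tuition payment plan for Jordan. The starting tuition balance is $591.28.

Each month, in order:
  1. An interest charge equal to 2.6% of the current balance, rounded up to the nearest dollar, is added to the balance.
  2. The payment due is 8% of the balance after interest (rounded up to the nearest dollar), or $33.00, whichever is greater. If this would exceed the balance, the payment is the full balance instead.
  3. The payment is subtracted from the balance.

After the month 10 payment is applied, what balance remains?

$326.28

Month 1: opening $591.28; interest $16.00 → $607.28; payment $49.00; balance $558.28
Month 2: opening $558.28; interest $15.00 → $573.28; payment $46.00; balance $527.28
Month 3: opening $527.28; interest $14.00 → $541.28; payment $44.00; balance $497.28
Month 4: opening $497.28; interest $13.00 → $510.28; payment $41.00; balance $469.28
Month 5: opening $469.28; interest $13.00 → $482.28; payment $39.00; balance $443.28
Month 6: opening $443.28; interest $12.00 → $455.28; payment $37.00; balance $418.28
Month 7: opening $418.28; interest $11.00 → $429.28; payment $35.00; balance $394.28
Month 8: opening $394.28; interest $11.00 → $405.28; payment $33.00; balance $372.28
Month 9: opening $372.28; interest $10.00 → $382.28; payment $33.00; balance $349.28
Month 10: opening $349.28; interest $10.00 → $359.28; payment $33.00; balance $326.28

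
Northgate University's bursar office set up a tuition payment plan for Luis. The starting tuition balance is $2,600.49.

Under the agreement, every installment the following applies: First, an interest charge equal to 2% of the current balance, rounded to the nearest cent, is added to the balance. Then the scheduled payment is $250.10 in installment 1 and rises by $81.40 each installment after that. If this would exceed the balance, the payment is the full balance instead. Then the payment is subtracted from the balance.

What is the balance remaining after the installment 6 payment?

# | Opening | Interest | Payment | End bal
1 | $2,600.49 | $52.01 | $250.10 | $2,402.40
2 | $2,402.40 | $48.05 | $331.50 | $2,118.95
3 | $2,118.95 | $42.38 | $412.90 | $1,748.43
4 | $1,748.43 | $34.97 | $494.30 | $1,289.10
5 | $1,289.10 | $25.78 | $575.70 | $739.18
6 | $739.18 | $14.78 | $657.10 | $96.86

$96.86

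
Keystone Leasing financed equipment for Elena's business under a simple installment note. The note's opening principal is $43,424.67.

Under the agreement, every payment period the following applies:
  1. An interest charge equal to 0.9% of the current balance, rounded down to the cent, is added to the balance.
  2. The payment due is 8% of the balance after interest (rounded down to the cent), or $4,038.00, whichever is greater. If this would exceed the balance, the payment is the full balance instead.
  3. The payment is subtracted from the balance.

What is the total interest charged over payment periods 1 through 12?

$2,457.04

Payment period 1: $43,424.67 +$390.82 interest = $43,815.49; pay $4,038.00 → $39,777.49
Payment period 2: $39,777.49 +$357.99 interest = $40,135.48; pay $4,038.00 → $36,097.48
Payment period 3: $36,097.48 +$324.87 interest = $36,422.35; pay $4,038.00 → $32,384.35
Payment period 4: $32,384.35 +$291.45 interest = $32,675.80; pay $4,038.00 → $28,637.80
Payment period 5: $28,637.80 +$257.74 interest = $28,895.54; pay $4,038.00 → $24,857.54
Payment period 6: $24,857.54 +$223.71 interest = $25,081.25; pay $4,038.00 → $21,043.25
Payment period 7: $21,043.25 +$189.38 interest = $21,232.63; pay $4,038.00 → $17,194.63
Payment period 8: $17,194.63 +$154.75 interest = $17,349.38; pay $4,038.00 → $13,311.38
Payment period 9: $13,311.38 +$119.80 interest = $13,431.18; pay $4,038.00 → $9,393.18
Payment period 10: $9,393.18 +$84.53 interest = $9,477.71; pay $4,038.00 → $5,439.71
Payment period 11: $5,439.71 +$48.95 interest = $5,488.66; pay $4,038.00 → $1,450.66
Payment period 12: $1,450.66 +$13.05 interest = $1,463.71; pay $1,463.71 → $0.00
Total interest: $390.82 + $357.99 + $324.87 + $291.45 + $257.74 + $223.71 + $189.38 + $154.75 + $119.80 + $84.53 + $48.95 + $13.05 = $2,457.04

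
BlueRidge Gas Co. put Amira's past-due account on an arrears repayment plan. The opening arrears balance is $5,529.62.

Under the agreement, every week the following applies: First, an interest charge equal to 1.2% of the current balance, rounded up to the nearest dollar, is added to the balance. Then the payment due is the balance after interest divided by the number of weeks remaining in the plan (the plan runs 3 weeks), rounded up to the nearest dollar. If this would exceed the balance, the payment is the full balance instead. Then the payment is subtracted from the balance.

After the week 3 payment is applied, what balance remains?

$0.00

Week 1: $5,529.62 +$67.00 interest = $5,596.62; pay $1,866.00 → $3,730.62
Week 2: $3,730.62 +$45.00 interest = $3,775.62; pay $1,888.00 → $1,887.62
Week 3: $1,887.62 +$23.00 interest = $1,910.62; pay $1,910.62 → $0.00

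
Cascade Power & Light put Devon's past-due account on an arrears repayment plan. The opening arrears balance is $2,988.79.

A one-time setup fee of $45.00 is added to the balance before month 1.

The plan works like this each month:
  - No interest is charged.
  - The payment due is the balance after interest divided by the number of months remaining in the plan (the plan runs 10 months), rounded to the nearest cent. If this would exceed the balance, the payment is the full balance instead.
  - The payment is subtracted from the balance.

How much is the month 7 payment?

Month 1: $3,033.79 − $303.38 → $2,730.41
Month 2: $2,730.41 − $303.38 → $2,427.03
Month 3: $2,427.03 − $303.38 → $2,123.65
Month 4: $2,123.65 − $303.38 → $1,820.27
Month 5: $1,820.27 − $303.38 → $1,516.89
Month 6: $1,516.89 − $303.38 → $1,213.51
Month 7: $1,213.51 − $303.38 → $910.13

$303.38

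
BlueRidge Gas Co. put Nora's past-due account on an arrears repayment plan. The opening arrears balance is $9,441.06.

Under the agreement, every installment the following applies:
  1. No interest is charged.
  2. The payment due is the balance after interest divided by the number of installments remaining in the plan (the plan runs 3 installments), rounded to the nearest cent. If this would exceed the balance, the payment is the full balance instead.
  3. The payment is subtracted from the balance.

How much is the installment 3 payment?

$3,147.02

Installment 1: $9,441.06 − $3,147.02 → $6,294.04
Installment 2: $6,294.04 − $3,147.02 → $3,147.02
Installment 3: $3,147.02 − $3,147.02 → $0.00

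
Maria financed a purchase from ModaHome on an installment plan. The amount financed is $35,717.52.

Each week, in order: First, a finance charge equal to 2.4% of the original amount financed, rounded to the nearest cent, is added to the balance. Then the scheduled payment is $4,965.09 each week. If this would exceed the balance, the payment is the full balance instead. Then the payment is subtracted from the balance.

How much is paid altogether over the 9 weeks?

$43,432.50

Week 1: opening $35,717.52; interest $857.22 → $36,574.74; payment $4,965.09; balance $31,609.65
Week 2: opening $31,609.65; interest $857.22 → $32,466.87; payment $4,965.09; balance $27,501.78
Week 3: opening $27,501.78; interest $857.22 → $28,359.00; payment $4,965.09; balance $23,393.91
Week 4: opening $23,393.91; interest $857.22 → $24,251.13; payment $4,965.09; balance $19,286.04
Week 5: opening $19,286.04; interest $857.22 → $20,143.26; payment $4,965.09; balance $15,178.17
Week 6: opening $15,178.17; interest $857.22 → $16,035.39; payment $4,965.09; balance $11,070.30
Week 7: opening $11,070.30; interest $857.22 → $11,927.52; payment $4,965.09; balance $6,962.43
Week 8: opening $6,962.43; interest $857.22 → $7,819.65; payment $4,965.09; balance $2,854.56
Week 9: opening $2,854.56; interest $857.22 → $3,711.78; payment $3,711.78; balance $0.00
Total paid: $43,432.50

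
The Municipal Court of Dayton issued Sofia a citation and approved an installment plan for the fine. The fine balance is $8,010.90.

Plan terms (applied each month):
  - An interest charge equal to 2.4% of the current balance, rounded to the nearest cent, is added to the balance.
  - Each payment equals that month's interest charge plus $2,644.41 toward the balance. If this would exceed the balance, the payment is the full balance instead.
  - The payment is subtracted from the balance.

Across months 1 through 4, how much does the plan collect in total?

Month 1: opening $8,010.90; interest $192.26 → $8,203.16; payment $2,836.67; balance $5,366.49
Month 2: opening $5,366.49; interest $128.80 → $5,495.29; payment $2,773.21; balance $2,722.08
Month 3: opening $2,722.08; interest $65.33 → $2,787.41; payment $2,709.74; balance $77.67
Month 4: opening $77.67; interest $1.86 → $79.53; payment $79.53; balance $0.00
Total paid: $8,399.15

$8,399.15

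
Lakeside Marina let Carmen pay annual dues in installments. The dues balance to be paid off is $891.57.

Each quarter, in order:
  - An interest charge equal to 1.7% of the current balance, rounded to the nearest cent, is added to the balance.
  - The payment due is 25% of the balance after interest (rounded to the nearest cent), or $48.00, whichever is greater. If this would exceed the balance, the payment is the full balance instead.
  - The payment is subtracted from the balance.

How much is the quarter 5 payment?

$76.73

Quarter 1: opening $891.57; interest $15.16 → $906.73; payment $226.68; balance $680.05
Quarter 2: opening $680.05; interest $11.56 → $691.61; payment $172.90; balance $518.71
Quarter 3: opening $518.71; interest $8.82 → $527.53; payment $131.88; balance $395.65
Quarter 4: opening $395.65; interest $6.73 → $402.38; payment $100.60; balance $301.78
Quarter 5: opening $301.78; interest $5.13 → $306.91; payment $76.73; balance $230.18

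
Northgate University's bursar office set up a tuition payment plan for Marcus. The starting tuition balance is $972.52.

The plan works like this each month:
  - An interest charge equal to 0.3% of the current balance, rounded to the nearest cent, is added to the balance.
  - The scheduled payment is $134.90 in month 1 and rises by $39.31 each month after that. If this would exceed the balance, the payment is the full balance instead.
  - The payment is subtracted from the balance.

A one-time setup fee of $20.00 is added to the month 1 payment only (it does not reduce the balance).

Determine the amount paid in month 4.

Month 1: opening $972.52; interest $2.92 → $975.44; payment $134.90 (+ $20.00 fee); balance $840.54
Month 2: opening $840.54; interest $2.52 → $843.06; payment $174.21; balance $668.85
Month 3: opening $668.85; interest $2.01 → $670.86; payment $213.52; balance $457.34
Month 4: opening $457.34; interest $1.37 → $458.71; payment $252.83; balance $205.88

$252.83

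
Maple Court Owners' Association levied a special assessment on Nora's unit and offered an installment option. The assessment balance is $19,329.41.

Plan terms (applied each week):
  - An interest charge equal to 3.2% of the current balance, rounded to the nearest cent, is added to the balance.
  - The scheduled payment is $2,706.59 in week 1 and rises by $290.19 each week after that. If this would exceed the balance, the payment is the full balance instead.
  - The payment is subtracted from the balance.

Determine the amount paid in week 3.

Week 1: $19,329.41 +$618.54 interest = $19,947.95; pay $2,706.59 → $17,241.36
Week 2: $17,241.36 +$551.72 interest = $17,793.08; pay $2,996.78 → $14,796.30
Week 3: $14,796.30 +$473.48 interest = $15,269.78; pay $3,286.97 → $11,982.81

$3,286.97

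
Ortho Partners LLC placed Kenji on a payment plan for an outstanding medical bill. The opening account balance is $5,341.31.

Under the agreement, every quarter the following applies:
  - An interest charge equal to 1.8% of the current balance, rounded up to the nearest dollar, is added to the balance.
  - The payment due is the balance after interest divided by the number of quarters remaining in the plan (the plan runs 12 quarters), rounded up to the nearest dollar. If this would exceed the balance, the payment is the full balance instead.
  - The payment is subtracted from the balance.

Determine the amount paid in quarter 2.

$462.00

Quarter 1: $5,341.31 +$97.00 interest = $5,438.31; pay $454.00 → $4,984.31
Quarter 2: $4,984.31 +$90.00 interest = $5,074.31; pay $462.00 → $4,612.31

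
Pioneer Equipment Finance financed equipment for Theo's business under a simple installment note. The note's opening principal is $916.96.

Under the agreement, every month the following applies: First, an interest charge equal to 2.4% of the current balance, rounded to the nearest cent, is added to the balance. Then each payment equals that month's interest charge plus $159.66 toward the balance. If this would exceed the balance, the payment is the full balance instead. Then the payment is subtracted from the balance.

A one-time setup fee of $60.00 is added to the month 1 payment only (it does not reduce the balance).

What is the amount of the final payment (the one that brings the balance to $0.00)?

$121.51

Month 1: $916.96 +$22.01 interest = $938.97; pay $181.67 (+ $60.00 fee) → $757.30
Month 2: $757.30 +$18.18 interest = $775.48; pay $177.84 → $597.64
Month 3: $597.64 +$14.34 interest = $611.98; pay $174.00 → $437.98
Month 4: $437.98 +$10.51 interest = $448.49; pay $170.17 → $278.32
Month 5: $278.32 +$6.68 interest = $285.00; pay $166.34 → $118.66
Month 6: $118.66 +$2.85 interest = $121.51; pay $121.51 → $0.00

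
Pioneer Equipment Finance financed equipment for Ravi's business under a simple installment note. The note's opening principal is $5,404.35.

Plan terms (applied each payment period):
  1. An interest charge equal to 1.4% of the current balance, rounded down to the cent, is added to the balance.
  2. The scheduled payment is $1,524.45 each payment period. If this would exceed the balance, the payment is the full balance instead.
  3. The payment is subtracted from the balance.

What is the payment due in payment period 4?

# | Opening | Interest | Payment | End bal
1 | $5,404.35 | $75.66 | $1,524.45 | $3,955.56
2 | $3,955.56 | $55.37 | $1,524.45 | $2,486.48
3 | $2,486.48 | $34.81 | $1,524.45 | $996.84
4 | $996.84 | $13.95 | $1,010.79 | $0.00

$1,010.79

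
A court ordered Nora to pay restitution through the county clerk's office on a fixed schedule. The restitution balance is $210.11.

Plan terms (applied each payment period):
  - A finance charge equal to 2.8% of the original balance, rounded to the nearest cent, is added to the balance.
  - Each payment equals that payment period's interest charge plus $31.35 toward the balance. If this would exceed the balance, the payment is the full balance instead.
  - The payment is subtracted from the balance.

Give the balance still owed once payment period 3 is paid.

Payment period 1: opening $210.11; interest $5.88 → $215.99; payment $37.23; balance $178.76
Payment period 2: opening $178.76; interest $5.88 → $184.64; payment $37.23; balance $147.41
Payment period 3: opening $147.41; interest $5.88 → $153.29; payment $37.23; balance $116.06

$116.06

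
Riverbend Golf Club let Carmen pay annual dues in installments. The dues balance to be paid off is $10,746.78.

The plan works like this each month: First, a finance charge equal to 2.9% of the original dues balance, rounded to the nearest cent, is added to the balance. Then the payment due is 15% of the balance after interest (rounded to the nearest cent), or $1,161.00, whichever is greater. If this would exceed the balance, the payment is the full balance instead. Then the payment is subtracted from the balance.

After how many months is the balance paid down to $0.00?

Month 1: $10,746.78 +$311.66 interest = $11,058.44; pay $1,658.77 → $9,399.67
Month 2: $9,399.67 +$311.66 interest = $9,711.33; pay $1,456.70 → $8,254.63
Month 3: $8,254.63 +$311.66 interest = $8,566.29; pay $1,284.94 → $7,281.35
Month 4: $7,281.35 +$311.66 interest = $7,593.01; pay $1,161.00 → $6,432.01
Month 5: $6,432.01 +$311.66 interest = $6,743.67; pay $1,161.00 → $5,582.67
Month 6: $5,582.67 +$311.66 interest = $5,894.33; pay $1,161.00 → $4,733.33
Month 7: $4,733.33 +$311.66 interest = $5,044.99; pay $1,161.00 → $3,883.99
Month 8: $3,883.99 +$311.66 interest = $4,195.65; pay $1,161.00 → $3,034.65
Month 9: $3,034.65 +$311.66 interest = $3,346.31; pay $1,161.00 → $2,185.31
Month 10: $2,185.31 +$311.66 interest = $2,496.97; pay $1,161.00 → $1,335.97
Month 11: $1,335.97 +$311.66 interest = $1,647.63; pay $1,161.00 → $486.63
Month 12: $486.63 +$311.66 interest = $798.29; pay $798.29 → $0.00
Balance reaches $0.00 in month 12.

12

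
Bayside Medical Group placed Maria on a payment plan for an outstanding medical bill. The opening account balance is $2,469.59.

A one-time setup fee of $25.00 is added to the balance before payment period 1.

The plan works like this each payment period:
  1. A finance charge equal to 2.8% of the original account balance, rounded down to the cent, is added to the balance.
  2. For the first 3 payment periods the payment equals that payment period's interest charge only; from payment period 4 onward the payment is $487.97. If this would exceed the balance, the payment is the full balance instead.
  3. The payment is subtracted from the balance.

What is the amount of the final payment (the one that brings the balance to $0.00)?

$469.58

Payment period 1: opening $2,494.59; interest $69.14 → $2,563.73; payment $69.14; balance $2,494.59
Payment period 2: opening $2,494.59; interest $69.14 → $2,563.73; payment $69.14; balance $2,494.59
Payment period 3: opening $2,494.59; interest $69.14 → $2,563.73; payment $69.14; balance $2,494.59
Payment period 4: opening $2,494.59; interest $69.14 → $2,563.73; payment $487.97; balance $2,075.76
Payment period 5: opening $2,075.76; interest $69.14 → $2,144.90; payment $487.97; balance $1,656.93
Payment period 6: opening $1,656.93; interest $69.14 → $1,726.07; payment $487.97; balance $1,238.10
Payment period 7: opening $1,238.10; interest $69.14 → $1,307.24; payment $487.97; balance $819.27
Payment period 8: opening $819.27; interest $69.14 → $888.41; payment $487.97; balance $400.44
Payment period 9: opening $400.44; interest $69.14 → $469.58; payment $469.58; balance $0.00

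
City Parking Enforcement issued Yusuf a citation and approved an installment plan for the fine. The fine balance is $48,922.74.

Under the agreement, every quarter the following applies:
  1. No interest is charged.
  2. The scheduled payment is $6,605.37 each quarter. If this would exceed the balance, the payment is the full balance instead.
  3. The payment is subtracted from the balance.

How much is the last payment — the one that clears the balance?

$2,685.15

Quarter 1: opening $48,922.74; payment $6,605.37; balance $42,317.37
Quarter 2: opening $42,317.37; payment $6,605.37; balance $35,712.00
Quarter 3: opening $35,712.00; payment $6,605.37; balance $29,106.63
Quarter 4: opening $29,106.63; payment $6,605.37; balance $22,501.26
Quarter 5: opening $22,501.26; payment $6,605.37; balance $15,895.89
Quarter 6: opening $15,895.89; payment $6,605.37; balance $9,290.52
Quarter 7: opening $9,290.52; payment $6,605.37; balance $2,685.15
Quarter 8: opening $2,685.15; payment $2,685.15; balance $0.00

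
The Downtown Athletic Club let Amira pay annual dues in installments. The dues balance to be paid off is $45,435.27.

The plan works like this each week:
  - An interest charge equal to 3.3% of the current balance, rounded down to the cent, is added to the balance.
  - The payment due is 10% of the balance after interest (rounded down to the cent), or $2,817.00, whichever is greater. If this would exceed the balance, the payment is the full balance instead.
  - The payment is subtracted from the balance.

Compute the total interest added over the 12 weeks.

Week 1: opening $45,435.27; interest $1,499.36 → $46,934.63; payment $4,693.46; balance $42,241.17
Week 2: opening $42,241.17; interest $1,393.95 → $43,635.12; payment $4,363.51; balance $39,271.61
Week 3: opening $39,271.61; interest $1,295.96 → $40,567.57; payment $4,056.75; balance $36,510.82
Week 4: opening $36,510.82; interest $1,204.85 → $37,715.67; payment $3,771.56; balance $33,944.11
Week 5: opening $33,944.11; interest $1,120.15 → $35,064.26; payment $3,506.42; balance $31,557.84
Week 6: opening $31,557.84; interest $1,041.40 → $32,599.24; payment $3,259.92; balance $29,339.32
Week 7: opening $29,339.32; interest $968.19 → $30,307.51; payment $3,030.75; balance $27,276.76
Week 8: opening $27,276.76; interest $900.13 → $28,176.89; payment $2,817.68; balance $25,359.21
Week 9: opening $25,359.21; interest $836.85 → $26,196.06; payment $2,817.00; balance $23,379.06
Week 10: opening $23,379.06; interest $771.50 → $24,150.56; payment $2,817.00; balance $21,333.56
Week 11: opening $21,333.56; interest $704.00 → $22,037.56; payment $2,817.00; balance $19,220.56
Week 12: opening $19,220.56; interest $634.27 → $19,854.83; payment $2,817.00; balance $17,037.83
Total interest: $1,499.36 + $1,393.95 + $1,295.96 + $1,204.85 + $1,120.15 + $1,041.40 + $968.19 + $900.13 + $836.85 + $771.50 + $704.00 + $634.27 = $12,370.61

$12,370.61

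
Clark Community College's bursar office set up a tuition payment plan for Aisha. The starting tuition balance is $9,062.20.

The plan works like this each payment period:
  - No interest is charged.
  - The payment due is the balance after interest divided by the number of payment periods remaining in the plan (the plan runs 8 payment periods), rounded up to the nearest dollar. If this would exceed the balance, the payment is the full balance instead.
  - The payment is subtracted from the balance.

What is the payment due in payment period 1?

Payment period 1: opening $9,062.20; payment $1,133.00; balance $7,929.20

$1,133.00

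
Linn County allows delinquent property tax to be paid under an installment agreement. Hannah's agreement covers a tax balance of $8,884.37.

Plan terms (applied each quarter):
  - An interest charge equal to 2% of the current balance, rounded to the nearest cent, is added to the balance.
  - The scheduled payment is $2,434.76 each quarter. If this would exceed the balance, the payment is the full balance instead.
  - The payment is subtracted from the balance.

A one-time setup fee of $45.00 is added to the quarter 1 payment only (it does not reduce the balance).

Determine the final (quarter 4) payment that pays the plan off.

Quarter 1: opening $8,884.37; interest $177.69 → $9,062.06; payment $2,434.76 (+ $45.00 fee); balance $6,627.30
Quarter 2: opening $6,627.30; interest $132.55 → $6,759.85; payment $2,434.76; balance $4,325.09
Quarter 3: opening $4,325.09; interest $86.50 → $4,411.59; payment $2,434.76; balance $1,976.83
Quarter 4: opening $1,976.83; interest $39.54 → $2,016.37; payment $2,016.37; balance $0.00

$2,016.37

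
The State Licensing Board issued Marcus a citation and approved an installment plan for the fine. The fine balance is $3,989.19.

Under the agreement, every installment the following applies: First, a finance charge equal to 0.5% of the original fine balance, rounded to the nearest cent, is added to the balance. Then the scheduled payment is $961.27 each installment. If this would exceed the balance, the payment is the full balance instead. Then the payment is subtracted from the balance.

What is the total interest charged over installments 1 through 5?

Installment 1: $3,989.19 +$19.95 interest = $4,009.14; pay $961.27 → $3,047.87
Installment 2: $3,047.87 +$19.95 interest = $3,067.82; pay $961.27 → $2,106.55
Installment 3: $2,106.55 +$19.95 interest = $2,126.50; pay $961.27 → $1,165.23
Installment 4: $1,165.23 +$19.95 interest = $1,185.18; pay $961.27 → $223.91
Installment 5: $223.91 +$19.95 interest = $243.86; pay $243.86 → $0.00
Total interest: $19.95 + $19.95 + $19.95 + $19.95 + $19.95 = $99.75

$99.75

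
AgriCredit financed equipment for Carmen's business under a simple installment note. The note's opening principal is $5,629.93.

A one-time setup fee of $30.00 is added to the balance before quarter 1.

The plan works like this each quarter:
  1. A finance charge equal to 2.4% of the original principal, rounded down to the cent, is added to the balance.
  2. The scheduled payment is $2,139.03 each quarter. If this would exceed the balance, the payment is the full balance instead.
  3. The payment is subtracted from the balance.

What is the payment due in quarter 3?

# | Opening | Interest | Payment | End bal
1 | $5,659.93 | $135.11 | $2,139.03 | $3,656.01
2 | $3,656.01 | $135.11 | $2,139.03 | $1,652.09
3 | $1,652.09 | $135.11 | $1,787.20 | $0.00

$1,787.20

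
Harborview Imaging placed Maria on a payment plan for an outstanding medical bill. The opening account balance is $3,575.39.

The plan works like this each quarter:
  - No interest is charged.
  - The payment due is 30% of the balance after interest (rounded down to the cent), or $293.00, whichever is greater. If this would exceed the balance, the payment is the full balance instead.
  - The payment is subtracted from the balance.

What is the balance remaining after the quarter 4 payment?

# | Opening | Payment | End bal
1 | $3,575.39 | $1,072.61 | $2,502.78
2 | $2,502.78 | $750.83 | $1,751.95
3 | $1,751.95 | $525.58 | $1,226.37
4 | $1,226.37 | $367.91 | $858.46

$858.46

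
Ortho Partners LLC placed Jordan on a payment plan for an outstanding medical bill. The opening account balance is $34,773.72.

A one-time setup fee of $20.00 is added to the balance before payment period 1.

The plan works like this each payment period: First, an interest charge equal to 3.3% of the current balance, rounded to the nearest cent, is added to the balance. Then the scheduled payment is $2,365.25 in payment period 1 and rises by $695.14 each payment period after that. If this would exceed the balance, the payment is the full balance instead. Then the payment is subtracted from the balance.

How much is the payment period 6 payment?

$5,840.95

Payment period 1: opening $34,793.72; interest $1,148.19 → $35,941.91; payment $2,365.25; balance $33,576.66
Payment period 2: opening $33,576.66; interest $1,108.03 → $34,684.69; payment $3,060.39; balance $31,624.30
Payment period 3: opening $31,624.30; interest $1,043.60 → $32,667.90; payment $3,755.53; balance $28,912.37
Payment period 4: opening $28,912.37; interest $954.11 → $29,866.48; payment $4,450.67; balance $25,415.81
Payment period 5: opening $25,415.81; interest $838.72 → $26,254.53; payment $5,145.81; balance $21,108.72
Payment period 6: opening $21,108.72; interest $696.59 → $21,805.31; payment $5,840.95; balance $15,964.36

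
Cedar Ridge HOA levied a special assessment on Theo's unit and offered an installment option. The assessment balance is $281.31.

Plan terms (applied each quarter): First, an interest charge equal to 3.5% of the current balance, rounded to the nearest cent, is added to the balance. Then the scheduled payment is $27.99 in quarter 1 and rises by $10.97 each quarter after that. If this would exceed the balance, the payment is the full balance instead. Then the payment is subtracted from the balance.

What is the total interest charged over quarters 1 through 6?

# | Opening | Interest | Payment | End bal
1 | $281.31 | $9.85 | $27.99 | $263.17
2 | $263.17 | $9.21 | $38.96 | $233.42
3 | $233.42 | $8.17 | $49.93 | $191.66
4 | $191.66 | $6.71 | $60.90 | $137.47
5 | $137.47 | $4.81 | $71.87 | $70.41
6 | $70.41 | $2.46 | $72.87 | $0.00
Total interest: $9.85 + $9.21 + $8.17 + $6.71 + $4.81 + $2.46 = $41.21

$41.21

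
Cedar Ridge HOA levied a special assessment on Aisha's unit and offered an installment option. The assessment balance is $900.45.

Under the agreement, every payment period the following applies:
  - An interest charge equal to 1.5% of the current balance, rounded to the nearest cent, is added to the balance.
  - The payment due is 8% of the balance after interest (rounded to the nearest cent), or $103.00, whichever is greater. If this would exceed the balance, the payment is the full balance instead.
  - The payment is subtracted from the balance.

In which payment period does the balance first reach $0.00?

10

Payment period 1: $900.45 +$13.51 interest = $913.96; pay $103.00 → $810.96
Payment period 2: $810.96 +$12.16 interest = $823.12; pay $103.00 → $720.12
Payment period 3: $720.12 +$10.80 interest = $730.92; pay $103.00 → $627.92
Payment period 4: $627.92 +$9.42 interest = $637.34; pay $103.00 → $534.34
Payment period 5: $534.34 +$8.02 interest = $542.36; pay $103.00 → $439.36
Payment period 6: $439.36 +$6.59 interest = $445.95; pay $103.00 → $342.95
Payment period 7: $342.95 +$5.14 interest = $348.09; pay $103.00 → $245.09
Payment period 8: $245.09 +$3.68 interest = $248.77; pay $103.00 → $145.77
Payment period 9: $145.77 +$2.19 interest = $147.96; pay $103.00 → $44.96
Payment period 10: $44.96 +$0.67 interest = $45.63; pay $45.63 → $0.00
Balance reaches $0.00 in payment period 10.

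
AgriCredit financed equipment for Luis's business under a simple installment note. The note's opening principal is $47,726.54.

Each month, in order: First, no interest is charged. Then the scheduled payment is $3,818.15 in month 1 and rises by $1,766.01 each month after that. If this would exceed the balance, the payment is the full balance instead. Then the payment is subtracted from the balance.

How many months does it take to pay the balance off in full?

Month 1: opening $47,726.54; payment $3,818.15; balance $43,908.39
Month 2: opening $43,908.39; payment $5,584.16; balance $38,324.23
Month 3: opening $38,324.23; payment $7,350.17; balance $30,974.06
Month 4: opening $30,974.06; payment $9,116.18; balance $21,857.88
Month 5: opening $21,857.88; payment $10,882.19; balance $10,975.69
Month 6: opening $10,975.69; payment $10,975.69; balance $0.00
Balance reaches $0.00 in month 6.

6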